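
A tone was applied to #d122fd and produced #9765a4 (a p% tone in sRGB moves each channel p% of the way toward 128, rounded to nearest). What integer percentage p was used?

71%

#d122fd is rgb(209, 34, 253); #9765a4 is rgb(151, 101, 164).
On the B channel (widest range): 164 ≈ 253 + (p/100)(128 − 253), so p ≈ 100×(164 − 253)/(128 − 253) = -8900/-125 = 71.20.
p = 71 reproduces all three channels after rounding.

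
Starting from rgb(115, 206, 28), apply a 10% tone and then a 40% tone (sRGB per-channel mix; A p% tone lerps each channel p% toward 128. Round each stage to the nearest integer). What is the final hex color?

#79AA4A

Per channel, c → c + 0.1(128 − c):
  R: 115 + 1.3 = 116.3 → 116
  G: 206 − 7.8 = 198.2 → 198
  B: 28 + 10 = 38 → 38
After the tone: rgb(116, 198, 38) = #74C626.
Lerp each channel 40% toward 128:
  R: 116 + 0.4×(128−116) = 116 + 4.8 = 120.8 → 121
  G: 198 − 28 = 170 → 170
  B: 38 + 0.4×(128−38) = 38 + 36 = 74 → 74
rgb(121, 170, 74) = #79AA4A.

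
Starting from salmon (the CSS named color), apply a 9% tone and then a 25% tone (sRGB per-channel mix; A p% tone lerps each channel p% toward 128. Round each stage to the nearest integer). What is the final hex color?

#D38076

CSS salmon is rgb(250, 128, 114).
A 9% tone moves each channel 9% toward 128:
  R: 250 − 10.98 = 239.02 → 239
  G: 128 + 0 = 128 → 128
  B: 114 + 0.09×(128−114) = 114 + 1.26 = 115.26 → 115
After the tone: rgb(239, 128, 115) = #EF8073.
Per channel, c → c + 0.25(128 − c):
  R: 239 + 0.25×(128−239) = 239 − 27.75 = 211.25 → 211
  G: 128 + 0 = 128 → 128
  B: 115 + 0.25×(128−115) = 115 + 3.25 = 118.25 → 118
rgb(211, 128, 118) = #D38076.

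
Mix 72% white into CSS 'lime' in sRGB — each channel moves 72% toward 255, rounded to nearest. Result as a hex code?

CSS lime is rgb(0, 255, 0).
A 72% tint moves each channel 72% toward 255:
  R: 0 + 0.72×(255−0) = 0 + 183.6 = 183.6 → 184
  G: 255 + 0 = 255 → 255
  B: 0 + 0.72×(255−0) = 0 + 183.6 = 183.6 → 184
rgb(184, 255, 184) = #B8FFB8.

#B8FFB8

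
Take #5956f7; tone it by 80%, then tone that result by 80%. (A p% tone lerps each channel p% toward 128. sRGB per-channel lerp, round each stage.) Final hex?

#7e7e85

#5956f7 is rgb(89, 86, 247).
Per channel, c → c + 0.8(128 − c):
  R: 89 + 0.8×(128−89) = 89 + 31.2 = 120.2 → 120
  G: 86 + 0.8×(128−86) = 86 + 33.6 = 119.6 → 120
  B: 247 + 0.8×(128−247) = 247 − 95.2 = 151.8 → 152
After the tone: rgb(120, 120, 152) = #787898.
Per channel, c → c + 0.8(128 − c):
  R: 120 + 6.4 = 126.4 → 126
  G: 120 + 0.8×(128−120) = 120 + 6.4 = 126.4 → 126
  B: 152 + 0.8×(128−152) = 152 − 19.2 = 132.8 → 133
rgb(126, 126, 133) = #7e7e85.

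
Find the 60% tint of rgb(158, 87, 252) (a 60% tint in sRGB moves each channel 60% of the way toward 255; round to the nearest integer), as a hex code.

A 60% tint moves each channel 60% toward 255:
  R: 158 + 0.6×(255−158) = 158 + 58.2 = 216.2 → 216
  G: 87 + 0.6×(255−87) = 87 + 100.8 = 187.8 → 188
  B: 252 + 1.8 = 253.8 → 254
rgb(216, 188, 254) = #D8BCFE.

#D8BCFE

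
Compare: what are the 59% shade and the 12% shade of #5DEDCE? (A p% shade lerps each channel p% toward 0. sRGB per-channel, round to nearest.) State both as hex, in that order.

#266154, #52D1B5

#5DEDCE is rgb(93, 237, 206).
59% shade:
  R: 93 + 0.59×(0−93) = 93 − 54.87 = 38.13 → 38
  G: 237 + 0.59×(0−237) = 237 − 139.83 = 97.17 → 97
  B: 206 − 121.54 = 84.46 → 84
  → #266154
12% shade:
  R: 93 − 11.16 = 81.84 → 82
  G: 237 + 0.12×(0−237) = 237 − 28.44 = 208.56 → 209
  B: 206 − 24.72 = 181.28 → 181
  → #52D1B5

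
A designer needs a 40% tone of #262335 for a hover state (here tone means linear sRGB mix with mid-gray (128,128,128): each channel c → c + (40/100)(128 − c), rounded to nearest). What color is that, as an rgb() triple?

rgb(74, 72, 83)

#262335 is rgb(38, 35, 53).
Per channel, c → c + 0.4(128 − c):
  R: 38 + 36 = 74 → 74
  G: 35 + 0.4×(128−35) = 35 + 37.2 = 72.2 → 72
  B: 53 + 0.4×(128−53) = 53 + 30 = 83 → 83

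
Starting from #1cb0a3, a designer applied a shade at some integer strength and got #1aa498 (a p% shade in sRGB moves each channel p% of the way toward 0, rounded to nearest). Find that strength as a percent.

7%

#1cb0a3 is rgb(28, 176, 163); #1aa498 is rgb(26, 164, 152).
On the G channel (widest range): 164 ≈ 176 + (p/100)(0 − 176), so p ≈ 100×(164 − 176)/(0 − 176) = -1200/-176 = 6.82.
p = 7 reproduces all three channels after rounding.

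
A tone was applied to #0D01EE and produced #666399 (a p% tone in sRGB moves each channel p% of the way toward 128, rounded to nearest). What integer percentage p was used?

#0D01EE is rgb(13, 1, 238); #666399 is rgb(102, 99, 153).
On the G channel (widest range): 99 ≈ 1 + (p/100)(128 − 1), so p ≈ 100×(99 − 1)/(128 − 1) = 9800/127 = 77.17.
p = 77 reproduces all three channels after rounding.

77%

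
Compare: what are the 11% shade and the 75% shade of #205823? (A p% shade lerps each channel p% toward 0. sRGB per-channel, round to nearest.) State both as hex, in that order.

#205823 is rgb(32, 88, 35).
11% shade:
  R: 32 + 0.11×(0−32) = 32 − 3.52 = 28.48 → 28
  G: 88 − 9.68 = 78.32 → 78
  B: 35 − 3.85 = 31.15 → 31
  → #1c4e1f
75% shade:
  R: 32 − 24 = 8 → 8
  G: 88 + 0.75×(0−88) = 88 − 66 = 22 → 22
  B: 35 + 0.75×(0−35) = 35 − 26.25 = 8.75 → 9
  → #081609

#1c4e1f, #081609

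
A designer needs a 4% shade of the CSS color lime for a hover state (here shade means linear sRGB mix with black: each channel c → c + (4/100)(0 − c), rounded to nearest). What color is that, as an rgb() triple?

rgb(0, 245, 0)

CSS lime is rgb(0, 255, 0).
Lerp each channel 4% toward 0:
  R: 0 + 0.04×(0−0) = 0 + 0 = 0 → 0
  G: 255 + 0.04×(0−255) = 255 − 10.2 = 244.8 → 245
  B: 0 + 0 = 0 → 0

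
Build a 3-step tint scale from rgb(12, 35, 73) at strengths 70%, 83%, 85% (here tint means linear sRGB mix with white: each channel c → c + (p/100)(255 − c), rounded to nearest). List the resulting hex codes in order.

#B6BDC8, #D6DAE0, #DBDEE4

70%: (12 + 170.1 = 182.1→182, 35 + 154 = 189→189, 73 + 127.4 = 200.4→200) → #B6BDC8
83%: (12 + 201.69 = 213.69→214, 35 + 182.6 = 217.6→218, 73 + 151.06 = 224.06→224) → #D6DAE0
85%: (12 + 206.55 = 218.55→219, 35 + 187 = 222→222, 73 + 154.7 = 227.7→228) → #DBDEE4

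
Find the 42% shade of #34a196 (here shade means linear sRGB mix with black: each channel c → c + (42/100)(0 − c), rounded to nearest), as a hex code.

#34a196 is rgb(52, 161, 150).
Per channel, c → c + 0.42(0 − c):
  R: 52 + 0.42×(0−52) = 52 − 21.84 = 30.16 → 30
  G: 161 − 67.62 = 93.38 → 93
  B: 150 − 63 = 87 → 87
rgb(30, 93, 87) = #1e5d57.

#1e5d57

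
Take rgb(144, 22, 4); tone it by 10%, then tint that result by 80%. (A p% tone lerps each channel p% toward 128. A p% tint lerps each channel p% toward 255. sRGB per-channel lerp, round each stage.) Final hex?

#e8d3cf

Per channel, c → c + 0.1(128 − c):
  R: 144 + 0.1×(128−144) = 144 − 1.6 = 142.4 → 142
  G: 22 + 0.1×(128−22) = 22 + 10.6 = 32.6 → 33
  B: 4 + 0.1×(128−4) = 4 + 12.4 = 16.4 → 16
After the tone: rgb(142, 33, 16) = #8e2110.
Lerp each channel 80% toward 255:
  R: 142 + 90.4 = 232.4 → 232
  G: 33 + 0.8×(255−33) = 33 + 177.6 = 210.6 → 211
  B: 16 + 0.8×(255−16) = 16 + 191.2 = 207.2 → 207
rgb(232, 211, 207) = #e8d3cf.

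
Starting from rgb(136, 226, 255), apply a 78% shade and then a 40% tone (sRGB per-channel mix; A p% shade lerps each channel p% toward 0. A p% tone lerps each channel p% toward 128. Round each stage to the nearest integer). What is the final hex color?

#455155

Per channel, c → c + 0.78(0 − c):
  R: 136 − 106.08 = 29.92 → 30
  G: 226 − 176.28 = 49.72 → 50
  B: 255 + 0.78×(0−255) = 255 − 198.9 = 56.1 → 56
After the shade: rgb(30, 50, 56) = #1e3238.
A 40% tone moves each channel 40% toward 128:
  R: 30 + 39.2 = 69.2 → 69
  G: 50 + 0.4×(128−50) = 50 + 31.2 = 81.2 → 81
  B: 56 + 28.8 = 84.8 → 85
rgb(69, 81, 85) = #455155.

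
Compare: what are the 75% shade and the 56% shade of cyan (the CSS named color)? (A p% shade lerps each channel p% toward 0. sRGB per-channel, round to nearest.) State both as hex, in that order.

CSS cyan is rgb(0, 255, 255).
75% shade:
  R: 0 + 0.75×(0−0) = 0 + 0 = 0 → 0
  G: 255 − 191.25 = 63.75 → 64
  B: 255 + 0.75×(0−255) = 255 − 191.25 = 63.75 → 64
  → #004040
56% shade:
  R: 0 + 0.56×(0−0) = 0 + 0 = 0 → 0
  G: 255 + 0.56×(0−255) = 255 − 142.8 = 112.2 → 112
  B: 255 − 142.8 = 112.2 → 112
  → #007070

#004040, #007070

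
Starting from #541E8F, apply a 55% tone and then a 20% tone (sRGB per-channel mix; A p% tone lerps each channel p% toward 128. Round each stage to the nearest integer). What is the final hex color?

#541E8F is rgb(84, 30, 143).
Per channel, c → c + 0.55(128 − c):
  R: 84 + 0.55×(128−84) = 84 + 24.2 = 108.2 → 108
  G: 30 + 53.9 = 83.9 → 84
  B: 143 − 8.25 = 134.75 → 135
After the tone: rgb(108, 84, 135) = #6C5487.
Lerp each channel 20% toward 128:
  R: 108 + 4 = 112 → 112
  G: 84 + 8.8 = 92.8 → 93
  B: 135 + 0.2×(128−135) = 135 − 1.4 = 133.6 → 134
rgb(112, 93, 134) = #705D86.

#705D86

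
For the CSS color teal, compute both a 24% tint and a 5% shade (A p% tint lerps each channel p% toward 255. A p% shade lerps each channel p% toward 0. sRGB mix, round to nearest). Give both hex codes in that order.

#3D9E9E, #007A7A

CSS teal is rgb(0, 128, 128).
24% tint:
  R: 0 + 61.2 = 61.2 → 61
  G: 128 + 0.24×(255−128) = 128 + 30.48 = 158.48 → 158
  B: 128 + 0.24×(255−128) = 128 + 30.48 = 158.48 → 158
  → #3D9E9E
5% shade:
  R: 0 + 0.05×(0−0) = 0 + 0 = 0 → 0
  G: 128 + 0.05×(0−128) = 128 − 6.4 = 121.6 → 122
  B: 128 + 0.05×(0−128) = 128 − 6.4 = 121.6 → 122
  → #007A7A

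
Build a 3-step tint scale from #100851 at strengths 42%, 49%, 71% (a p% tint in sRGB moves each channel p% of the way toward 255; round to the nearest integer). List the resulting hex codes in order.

#74709A, #8581A6, #BAB7CD

#100851 is rgb(16, 8, 81).
42%: (16 + 100.38 = 116.38→116, 8 + 103.74 = 111.74→112, 81 + 73.08 = 154.08→154) → #74709A
49%: (16 + 117.11 = 133.11→133, 8 + 121.03 = 129.03→129, 81 + 85.26 = 166.26→166) → #8581A6
71%: (16 + 169.69 = 185.69→186, 8 + 175.37 = 183.37→183, 81 + 123.54 = 204.54→205) → #BAB7CD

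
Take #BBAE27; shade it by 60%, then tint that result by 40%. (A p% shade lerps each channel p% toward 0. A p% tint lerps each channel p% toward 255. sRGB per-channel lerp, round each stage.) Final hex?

#939070

#BBAE27 is rgb(187, 174, 39).
Lerp each channel 60% toward 0:
  R: 187 − 112.2 = 74.8 → 75
  G: 174 − 104.4 = 69.6 → 70
  B: 39 − 23.4 = 15.6 → 16
After the shade: rgb(75, 70, 16) = #4B4610.
Lerp each channel 40% toward 255:
  R: 75 + 0.4×(255−75) = 75 + 72 = 147 → 147
  G: 70 + 74 = 144 → 144
  B: 16 + 0.4×(255−16) = 16 + 95.6 = 111.6 → 112
rgb(147, 144, 112) = #939070.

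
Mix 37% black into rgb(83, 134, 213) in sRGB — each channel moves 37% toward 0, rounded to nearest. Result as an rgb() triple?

Lerp each channel 37% toward 0:
  R: 83 + 0.37×(0−83) = 83 − 30.71 = 52.29 → 52
  G: 134 − 49.58 = 84.42 → 84
  B: 213 − 78.81 = 134.19 → 134

rgb(52, 84, 134)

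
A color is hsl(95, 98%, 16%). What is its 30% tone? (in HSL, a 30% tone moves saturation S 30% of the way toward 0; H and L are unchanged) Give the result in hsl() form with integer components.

S moves 30% from 98 toward 0: 98 − 29.4 = 68.6 → 69.
H and L are unchanged.

hsl(95, 69%, 16%)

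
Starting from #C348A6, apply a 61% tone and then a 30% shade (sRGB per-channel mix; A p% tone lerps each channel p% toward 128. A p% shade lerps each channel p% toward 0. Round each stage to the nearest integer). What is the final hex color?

#6C4A64

#C348A6 is rgb(195, 72, 166).
A 61% tone moves each channel 61% toward 128:
  R: 195 + 0.61×(128−195) = 195 − 40.87 = 154.13 → 154
  G: 72 + 34.16 = 106.16 → 106
  B: 166 − 23.18 = 142.82 → 143
After the tone: rgb(154, 106, 143) = #9A6A8F.
Per channel, c → c + 0.3(0 − c):
  R: 154 − 46.2 = 107.8 → 108
  G: 106 + 0.3×(0−106) = 106 − 31.8 = 74.2 → 74
  B: 143 + 0.3×(0−143) = 143 − 42.9 = 100.1 → 100
rgb(108, 74, 100) = #6C4A64.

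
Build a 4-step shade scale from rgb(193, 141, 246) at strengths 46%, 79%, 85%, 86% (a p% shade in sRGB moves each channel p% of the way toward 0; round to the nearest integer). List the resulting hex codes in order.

46%: (193 − 88.78 = 104.22→104, 141 − 64.86 = 76.14→76, 246 − 113.16 = 132.84→133) → #684C85
79%: (193 − 152.47 = 40.53→41, 141 − 111.39 = 29.61→30, 246 − 194.34 = 51.66→52) → #291E34
85%: (193 − 164.05 = 28.95→29, 141 − 119.85 = 21.15→21, 246 − 209.1 = 36.9→37) → #1D1525
86%: (193 − 165.98 = 27.02→27, 141 − 121.26 = 19.74→20, 246 − 211.56 = 34.44→34) → #1B1422

#684C85, #291E34, #1D1525, #1B1422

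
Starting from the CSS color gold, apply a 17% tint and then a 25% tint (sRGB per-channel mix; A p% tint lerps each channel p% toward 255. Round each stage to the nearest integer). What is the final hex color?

CSS gold is rgb(255, 215, 0).
Lerp each channel 17% toward 255:
  R: 255 + 0.17×(255−255) = 255 + 0 = 255 → 255
  G: 215 + 0.17×(255−215) = 215 + 6.8 = 221.8 → 222
  B: 0 + 0.17×(255−0) = 0 + 43.35 = 43.35 → 43
After the tint: rgb(255, 222, 43) = #ffde2b.
Per channel, c → c + 0.25(255 − c):
  R: 255 + 0 = 255 → 255
  G: 222 + 8.25 = 230.25 → 230
  B: 43 + 0.25×(255−43) = 43 + 53 = 96 → 96
rgb(255, 230, 96) = #ffe660.

#ffe660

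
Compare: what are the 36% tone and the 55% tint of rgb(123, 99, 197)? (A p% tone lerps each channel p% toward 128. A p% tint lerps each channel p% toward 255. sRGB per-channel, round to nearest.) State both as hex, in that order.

#7d6dac, #c4b9e5

36% tone:
  R: 123 + 0.36×(128−123) = 123 + 1.8 = 124.8 → 125
  G: 99 + 10.44 = 109.44 → 109
  B: 197 + 0.36×(128−197) = 197 − 24.84 = 172.16 → 172
  → #7d6dac
55% tint:
  R: 123 + 72.6 = 195.6 → 196
  G: 99 + 85.8 = 184.8 → 185
  B: 197 + 0.55×(255−197) = 197 + 31.9 = 228.9 → 229
  → #c4b9e5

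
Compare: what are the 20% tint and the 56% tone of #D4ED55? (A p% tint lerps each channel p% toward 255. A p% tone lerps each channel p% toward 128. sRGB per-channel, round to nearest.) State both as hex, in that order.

#DDF177, #A5B06D

#D4ED55 is rgb(212, 237, 85).
20% tint:
  R: 212 + 8.6 = 220.6 → 221
  G: 237 + 0.2×(255−237) = 237 + 3.6 = 240.6 → 241
  B: 85 + 34 = 119 → 119
  → #DDF177
56% tone:
  R: 212 + 0.56×(128−212) = 212 − 47.04 = 164.96 → 165
  G: 237 − 61.04 = 175.96 → 176
  B: 85 + 0.56×(128−85) = 85 + 24.08 = 109.08 → 109
  → #A5B06D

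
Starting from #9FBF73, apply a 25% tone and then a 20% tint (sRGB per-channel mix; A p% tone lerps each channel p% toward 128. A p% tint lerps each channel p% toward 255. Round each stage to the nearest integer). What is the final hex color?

#ACBF91

#9FBF73 is rgb(159, 191, 115).
A 25% tone moves each channel 25% toward 128:
  R: 159 + 0.25×(128−159) = 159 − 7.75 = 151.25 → 151
  G: 191 + 0.25×(128−191) = 191 − 15.75 = 175.25 → 175
  B: 115 + 0.25×(128−115) = 115 + 3.25 = 118.25 → 118
After the tone: rgb(151, 175, 118) = #97AF76.
Lerp each channel 20% toward 255:
  R: 151 + 0.2×(255−151) = 151 + 20.8 = 171.8 → 172
  G: 175 + 0.2×(255−175) = 175 + 16 = 191 → 191
  B: 118 + 0.2×(255−118) = 118 + 27.4 = 145.4 → 145
rgb(172, 191, 145) = #ACBF91.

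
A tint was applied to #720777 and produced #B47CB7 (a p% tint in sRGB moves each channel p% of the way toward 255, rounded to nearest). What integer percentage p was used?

#720777 is rgb(114, 7, 119); #B47CB7 is rgb(180, 124, 183).
On the G channel (widest range): 124 ≈ 7 + (p/100)(255 − 7), so p ≈ 100×(124 − 7)/(255 − 7) = 11700/248 = 47.18.
p = 47 reproduces all three channels after rounding.

47%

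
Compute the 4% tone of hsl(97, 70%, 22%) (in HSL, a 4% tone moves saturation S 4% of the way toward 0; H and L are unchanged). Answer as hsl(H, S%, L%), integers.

S moves 4% from 70 toward 0: 70 − 2.8 = 67.2 → 67.
H and L are unchanged.

hsl(97, 67%, 22%)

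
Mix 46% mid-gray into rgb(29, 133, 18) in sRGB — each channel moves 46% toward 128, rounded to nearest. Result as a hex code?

#4B8345

Per channel, c → c + 0.46(128 − c):
  R: 29 + 0.46×(128−29) = 29 + 45.54 = 74.54 → 75
  G: 133 + 0.46×(128−133) = 133 − 2.3 = 130.7 → 131
  B: 18 + 0.46×(128−18) = 18 + 50.6 = 68.6 → 69
rgb(75, 131, 69) = #4B8345.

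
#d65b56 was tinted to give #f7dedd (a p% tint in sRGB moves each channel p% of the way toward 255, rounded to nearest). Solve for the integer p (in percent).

80%

#d65b56 is rgb(214, 91, 86); #f7dedd is rgb(247, 222, 221).
On the B channel (widest range): 221 ≈ 86 + (p/100)(255 − 86), so p ≈ 100×(221 − 86)/(255 − 86) = 13500/169 = 79.88.
p = 80 reproduces all three channels after rounding.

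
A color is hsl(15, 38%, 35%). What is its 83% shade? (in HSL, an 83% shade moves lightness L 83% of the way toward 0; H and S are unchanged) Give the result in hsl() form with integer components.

hsl(15, 38%, 6%)

L moves 83% from 35 toward 0: 35 − 29.05 = 5.95 → 6.
H and S are unchanged.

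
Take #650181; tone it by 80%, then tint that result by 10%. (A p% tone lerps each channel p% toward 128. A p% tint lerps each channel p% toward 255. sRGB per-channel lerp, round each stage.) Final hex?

#88768d

#650181 is rgb(101, 1, 129).
An 80% tone moves each channel 80% toward 128:
  R: 101 + 21.6 = 122.6 → 123
  G: 1 + 101.6 = 102.6 → 103
  B: 129 + 0.8×(128−129) = 129 − 0.8 = 128.2 → 128
After the tone: rgb(123, 103, 128) = #7b6780.
Per channel, c → c + 0.1(255 − c):
  R: 123 + 0.1×(255−123) = 123 + 13.2 = 136.2 → 136
  G: 103 + 15.2 = 118.2 → 118
  B: 128 + 0.1×(255−128) = 128 + 12.7 = 140.7 → 141
rgb(136, 118, 141) = #88768d.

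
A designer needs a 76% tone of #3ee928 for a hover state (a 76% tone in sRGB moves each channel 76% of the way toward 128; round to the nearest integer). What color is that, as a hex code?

#3ee928 is rgb(62, 233, 40).
Per channel, c → c + 0.76(128 − c):
  R: 62 + 50.16 = 112.16 → 112
  G: 233 + 0.76×(128−233) = 233 − 79.8 = 153.2 → 153
  B: 40 + 0.76×(128−40) = 40 + 66.88 = 106.88 → 107
rgb(112, 153, 107) = #70996b.

#70996b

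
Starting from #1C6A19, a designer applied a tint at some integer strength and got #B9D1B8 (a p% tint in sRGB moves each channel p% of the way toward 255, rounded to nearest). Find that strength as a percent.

69%

#1C6A19 is rgb(28, 106, 25); #B9D1B8 is rgb(185, 209, 184).
On the B channel (widest range): 184 ≈ 25 + (p/100)(255 − 25), so p ≈ 100×(184 − 25)/(255 − 25) = 15900/230 = 69.13.
p = 69 reproduces all three channels after rounding.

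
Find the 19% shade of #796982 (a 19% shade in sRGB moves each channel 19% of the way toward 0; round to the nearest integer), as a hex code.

#625569

#796982 is rgb(121, 105, 130).
Per channel, c → c + 0.19(0 − c):
  R: 121 + 0.19×(0−121) = 121 − 22.99 = 98.01 → 98
  G: 105 − 19.95 = 85.05 → 85
  B: 130 − 24.7 = 105.3 → 105
rgb(98, 85, 105) = #625569.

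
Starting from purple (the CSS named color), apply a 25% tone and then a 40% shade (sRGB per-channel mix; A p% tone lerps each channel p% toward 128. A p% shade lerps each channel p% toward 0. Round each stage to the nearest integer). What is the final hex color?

CSS purple is rgb(128, 0, 128).
A 25% tone moves each channel 25% toward 128:
  R: 128 + 0.25×(128−128) = 128 + 0 = 128 → 128
  G: 0 + 0.25×(128−0) = 0 + 32 = 32 → 32
  B: 128 + 0 = 128 → 128
After the tone: rgb(128, 32, 128) = #802080.
Lerp each channel 40% toward 0:
  R: 128 − 51.2 = 76.8 → 77
  G: 32 + 0.4×(0−32) = 32 − 12.8 = 19.2 → 19
  B: 128 + 0.4×(0−128) = 128 − 51.2 = 76.8 → 77
rgb(77, 19, 77) = #4d134d.

#4d134d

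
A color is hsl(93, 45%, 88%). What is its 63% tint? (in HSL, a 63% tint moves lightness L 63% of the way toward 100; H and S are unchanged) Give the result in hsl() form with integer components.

L moves 63% from 88 toward 100: 88 + 7.56 = 95.56 → 96.
H and S are unchanged.

hsl(93, 45%, 96%)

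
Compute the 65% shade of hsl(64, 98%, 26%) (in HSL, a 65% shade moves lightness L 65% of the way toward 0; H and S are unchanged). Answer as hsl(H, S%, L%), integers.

L moves 65% from 26 toward 0: 26 − 16.9 = 9.1 → 9.
H and S are unchanged.

hsl(64, 98%, 9%)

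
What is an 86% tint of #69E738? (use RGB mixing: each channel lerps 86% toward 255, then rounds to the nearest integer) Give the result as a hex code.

#EAFCE3

#69E738 is rgb(105, 231, 56).
Per channel, c → c + 0.86(255 − c):
  R: 105 + 0.86×(255−105) = 105 + 129 = 234 → 234
  G: 231 + 0.86×(255−231) = 231 + 20.64 = 251.64 → 252
  B: 56 + 0.86×(255−56) = 56 + 171.14 = 227.14 → 227
rgb(234, 252, 227) = #EAFCE3.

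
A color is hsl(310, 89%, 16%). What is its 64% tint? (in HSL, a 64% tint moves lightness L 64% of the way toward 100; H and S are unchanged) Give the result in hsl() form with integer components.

L moves 64% from 16 toward 100: 16 + 53.76 = 69.76 → 70.
H and S are unchanged.

hsl(310, 89%, 70%)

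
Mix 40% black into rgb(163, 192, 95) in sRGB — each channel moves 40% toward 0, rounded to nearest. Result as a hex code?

#627339

Lerp each channel 40% toward 0:
  R: 163 + 0.4×(0−163) = 163 − 65.2 = 97.8 → 98
  G: 192 + 0.4×(0−192) = 192 − 76.8 = 115.2 → 115
  B: 95 + 0.4×(0−95) = 95 − 38 = 57 → 57
rgb(98, 115, 57) = #627339.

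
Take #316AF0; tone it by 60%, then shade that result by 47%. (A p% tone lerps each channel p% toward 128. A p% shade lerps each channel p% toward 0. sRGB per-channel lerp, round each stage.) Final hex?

#333F5C

#316AF0 is rgb(49, 106, 240).
Per channel, c → c + 0.6(128 − c):
  R: 49 + 0.6×(128−49) = 49 + 47.4 = 96.4 → 96
  G: 106 + 0.6×(128−106) = 106 + 13.2 = 119.2 → 119
  B: 240 + 0.6×(128−240) = 240 − 67.2 = 172.8 → 173
After the tone: rgb(96, 119, 173) = #6077AD.
A 47% shade moves each channel 47% toward 0:
  R: 96 − 45.12 = 50.88 → 51
  G: 119 − 55.93 = 63.07 → 63
  B: 173 + 0.47×(0−173) = 173 − 81.31 = 91.69 → 92
rgb(51, 63, 92) = #333F5C.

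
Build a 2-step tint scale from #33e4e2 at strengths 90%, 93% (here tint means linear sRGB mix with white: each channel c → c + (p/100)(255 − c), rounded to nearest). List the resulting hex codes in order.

#33e4e2 is rgb(51, 228, 226).
90%: (51 + 183.6 = 234.6→235, 228 + 24.3 = 252.3→252, 226 + 26.1 = 252.1→252) → #ebfcfc
93%: (51 + 189.72 = 240.72→241, 228 + 25.11 = 253.11→253, 226 + 26.97 = 252.97→253) → #f1fdfd

#ebfcfc, #f1fdfd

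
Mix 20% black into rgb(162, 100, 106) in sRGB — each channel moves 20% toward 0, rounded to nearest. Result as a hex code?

#825055

Lerp each channel 20% toward 0:
  R: 162 + 0.2×(0−162) = 162 − 32.4 = 129.6 → 130
  G: 100 + 0.2×(0−100) = 100 − 20 = 80 → 80
  B: 106 − 21.2 = 84.8 → 85
rgb(130, 80, 85) = #825055.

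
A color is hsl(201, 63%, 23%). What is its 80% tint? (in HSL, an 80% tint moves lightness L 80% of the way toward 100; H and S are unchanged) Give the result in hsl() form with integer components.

L moves 80% from 23 toward 100: 23 + 61.6 = 84.6 → 85.
H and S are unchanged.

hsl(201, 63%, 85%)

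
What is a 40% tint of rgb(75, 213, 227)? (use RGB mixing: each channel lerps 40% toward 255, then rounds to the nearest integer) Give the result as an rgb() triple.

A 40% tint moves each channel 40% toward 255:
  R: 75 + 72 = 147 → 147
  G: 213 + 0.4×(255−213) = 213 + 16.8 = 229.8 → 230
  B: 227 + 11.2 = 238.2 → 238

rgb(147, 230, 238)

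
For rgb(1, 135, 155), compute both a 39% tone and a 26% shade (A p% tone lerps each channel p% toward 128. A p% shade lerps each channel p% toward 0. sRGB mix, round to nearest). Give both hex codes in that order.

#338490, #016473

39% tone:
  R: 1 + 0.39×(128−1) = 1 + 49.53 = 50.53 → 51
  G: 135 + 0.39×(128−135) = 135 − 2.73 = 132.27 → 132
  B: 155 − 10.53 = 144.47 → 144
  → #338490
26% shade:
  R: 1 + 0.26×(0−1) = 1 − 0.26 = 0.74 → 1
  G: 135 + 0.26×(0−135) = 135 − 35.1 = 99.9 → 100
  B: 155 + 0.26×(0−155) = 155 − 40.3 = 114.7 → 115
  → #016473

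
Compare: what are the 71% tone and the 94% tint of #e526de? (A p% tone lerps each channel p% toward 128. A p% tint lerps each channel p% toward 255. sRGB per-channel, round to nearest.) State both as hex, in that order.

#9d669b, #fdf2fd

#e526de is rgb(229, 38, 222).
71% tone:
  R: 229 + 0.71×(128−229) = 229 − 71.71 = 157.29 → 157
  G: 38 + 63.9 = 101.9 → 102
  B: 222 + 0.71×(128−222) = 222 − 66.74 = 155.26 → 155
  → #9d669b
94% tint:
  R: 229 + 0.94×(255−229) = 229 + 24.44 = 253.44 → 253
  G: 38 + 0.94×(255−38) = 38 + 203.98 = 241.98 → 242
  B: 222 + 0.94×(255−222) = 222 + 31.02 = 253.02 → 253
  → #fdf2fd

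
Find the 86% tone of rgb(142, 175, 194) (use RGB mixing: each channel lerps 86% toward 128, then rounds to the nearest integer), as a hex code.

#828789

An 86% tone moves each channel 86% toward 128:
  R: 142 + 0.86×(128−142) = 142 − 12.04 = 129.96 → 130
  G: 175 − 40.42 = 134.58 → 135
  B: 194 + 0.86×(128−194) = 194 − 56.76 = 137.24 → 137
rgb(130, 135, 137) = #828789.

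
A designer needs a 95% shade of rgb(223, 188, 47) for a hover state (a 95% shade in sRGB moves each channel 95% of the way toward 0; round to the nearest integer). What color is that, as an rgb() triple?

rgb(11, 9, 2)

A 95% shade moves each channel 95% toward 0:
  R: 223 − 211.85 = 11.15 → 11
  G: 188 − 178.6 = 9.4 → 9
  B: 47 − 44.65 = 2.35 → 2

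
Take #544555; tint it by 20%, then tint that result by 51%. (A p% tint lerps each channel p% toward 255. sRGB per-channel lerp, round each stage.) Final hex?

#bcb6bc

#544555 is rgb(84, 69, 85).
Per channel, c → c + 0.2(255 − c):
  R: 84 + 0.2×(255−84) = 84 + 34.2 = 118.2 → 118
  G: 69 + 0.2×(255−69) = 69 + 37.2 = 106.2 → 106
  B: 85 + 0.2×(255−85) = 85 + 34 = 119 → 119
After the tint: rgb(118, 106, 119) = #766a77.
Lerp each channel 51% toward 255:
  R: 118 + 69.87 = 187.87 → 188
  G: 106 + 0.51×(255−106) = 106 + 75.99 = 181.99 → 182
  B: 119 + 0.51×(255−119) = 119 + 69.36 = 188.36 → 188
rgb(188, 182, 188) = #bcb6bc.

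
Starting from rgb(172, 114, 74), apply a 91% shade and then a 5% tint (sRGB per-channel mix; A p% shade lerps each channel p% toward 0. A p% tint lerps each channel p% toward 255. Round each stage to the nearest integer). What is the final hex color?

#1B1613

A 91% shade moves each channel 91% toward 0:
  R: 172 − 156.52 = 15.48 → 15
  G: 114 + 0.91×(0−114) = 114 − 103.74 = 10.26 → 10
  B: 74 + 0.91×(0−74) = 74 − 67.34 = 6.66 → 7
After the shade: rgb(15, 10, 7) = #0F0A07.
A 5% tint moves each channel 5% toward 255:
  R: 15 + 12 = 27 → 27
  G: 10 + 12.25 = 22.25 → 22
  B: 7 + 12.4 = 19.4 → 19
rgb(27, 22, 19) = #1B1613.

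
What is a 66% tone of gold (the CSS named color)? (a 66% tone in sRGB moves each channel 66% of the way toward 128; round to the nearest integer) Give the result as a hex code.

CSS gold is rgb(255, 215, 0).
Lerp each channel 66% toward 128:
  R: 255 − 83.82 = 171.18 → 171
  G: 215 + 0.66×(128−215) = 215 − 57.42 = 157.58 → 158
  B: 0 + 84.48 = 84.48 → 84
rgb(171, 158, 84) = #ab9e54.

#ab9e54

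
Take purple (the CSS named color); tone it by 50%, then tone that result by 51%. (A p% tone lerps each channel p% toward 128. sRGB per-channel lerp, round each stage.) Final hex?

CSS purple is rgb(128, 0, 128).
A 50% tone moves each channel 50% toward 128:
  R: 128 + 0 = 128 → 128
  G: 0 + 64 = 64 → 64
  B: 128 + 0 = 128 → 128
After the tone: rgb(128, 64, 128) = #804080.
A 51% tone moves each channel 51% toward 128:
  R: 128 + 0 = 128 → 128
  G: 64 + 32.64 = 96.64 → 97
  B: 128 + 0.51×(128−128) = 128 + 0 = 128 → 128
rgb(128, 97, 128) = #806180.

#806180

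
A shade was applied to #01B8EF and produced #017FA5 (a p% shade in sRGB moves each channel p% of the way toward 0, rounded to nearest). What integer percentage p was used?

31%

#01B8EF is rgb(1, 184, 239); #017FA5 is rgb(1, 127, 165).
On the B channel (widest range): 165 ≈ 239 + (p/100)(0 − 239), so p ≈ 100×(165 − 239)/(0 − 239) = -7400/-239 = 30.96.
p = 31 reproduces all three channels after rounding.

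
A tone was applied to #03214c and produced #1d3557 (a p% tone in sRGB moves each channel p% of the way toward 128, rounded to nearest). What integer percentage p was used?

21%

#03214c is rgb(3, 33, 76); #1d3557 is rgb(29, 53, 87).
On the R channel (widest range): 29 ≈ 3 + (p/100)(128 − 3), so p ≈ 100×(29 − 3)/(128 − 3) = 2600/125 = 20.80.
p = 21 reproduces all three channels after rounding.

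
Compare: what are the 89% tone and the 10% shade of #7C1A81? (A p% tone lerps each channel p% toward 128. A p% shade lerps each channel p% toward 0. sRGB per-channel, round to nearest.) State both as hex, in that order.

#7C1A81 is rgb(124, 26, 129).
89% tone:
  R: 124 + 0.89×(128−124) = 124 + 3.56 = 127.56 → 128
  G: 26 + 0.89×(128−26) = 26 + 90.78 = 116.78 → 117
  B: 129 − 0.89 = 128.11 → 128
  → #807580
10% shade:
  R: 124 + 0.1×(0−124) = 124 − 12.4 = 111.6 → 112
  G: 26 − 2.6 = 23.4 → 23
  B: 129 + 0.1×(0−129) = 129 − 12.9 = 116.1 → 116
  → #701774

#807580, #701774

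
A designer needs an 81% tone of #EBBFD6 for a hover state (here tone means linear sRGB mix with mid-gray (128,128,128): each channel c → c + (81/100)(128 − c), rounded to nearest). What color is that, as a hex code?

#EBBFD6 is rgb(235, 191, 214).
Per channel, c → c + 0.81(128 − c):
  R: 235 + 0.81×(128−235) = 235 − 86.67 = 148.33 → 148
  G: 191 − 51.03 = 139.97 → 140
  B: 214 − 69.66 = 144.34 → 144
rgb(148, 140, 144) = #948C90.

#948C90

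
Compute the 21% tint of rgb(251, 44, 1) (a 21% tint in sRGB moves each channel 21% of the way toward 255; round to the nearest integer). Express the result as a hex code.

A 21% tint moves each channel 21% toward 255:
  R: 251 + 0.21×(255−251) = 251 + 0.84 = 251.84 → 252
  G: 44 + 0.21×(255−44) = 44 + 44.31 = 88.31 → 88
  B: 1 + 0.21×(255−1) = 1 + 53.34 = 54.34 → 54
rgb(252, 88, 54) = #FC5836.

#FC5836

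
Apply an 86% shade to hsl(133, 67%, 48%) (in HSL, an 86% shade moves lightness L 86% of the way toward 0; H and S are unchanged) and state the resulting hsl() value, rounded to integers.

L moves 86% from 48 toward 0: 48 − 41.28 = 6.72 → 7.
H and S are unchanged.

hsl(133, 67%, 7%)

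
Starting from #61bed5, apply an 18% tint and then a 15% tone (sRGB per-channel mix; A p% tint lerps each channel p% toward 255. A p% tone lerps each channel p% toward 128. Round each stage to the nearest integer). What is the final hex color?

#7dbfcf

#61bed5 is rgb(97, 190, 213).
Per channel, c → c + 0.18(255 − c):
  R: 97 + 28.44 = 125.44 → 125
  G: 190 + 0.18×(255−190) = 190 + 11.7 = 201.7 → 202
  B: 213 + 7.56 = 220.56 → 221
After the tint: rgb(125, 202, 221) = #7dcadd.
Lerp each channel 15% toward 128:
  R: 125 + 0.15×(128−125) = 125 + 0.45 = 125.45 → 125
  G: 202 + 0.15×(128−202) = 202 − 11.1 = 190.9 → 191
  B: 221 + 0.15×(128−221) = 221 − 13.95 = 207.05 → 207
rgb(125, 191, 207) = #7dbfcf.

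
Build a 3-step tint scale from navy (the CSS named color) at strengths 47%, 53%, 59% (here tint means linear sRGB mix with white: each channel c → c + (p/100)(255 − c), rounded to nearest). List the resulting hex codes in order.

#7878bc, #8787c3, #9696cb

CSS navy is rgb(0, 0, 128).
47%: (0 + 119.85 = 119.85→120, 0 + 119.85 = 119.85→120, 128 + 59.69 = 187.69→188) → #7878bc
53%: (0 + 135.15 = 135.15→135, 0 + 135.15 = 135.15→135, 128 + 67.31 = 195.31→195) → #8787c3
59%: (0 + 150.45 = 150.45→150, 0 + 150.45 = 150.45→150, 128 + 74.93 = 202.93→203) → #9696cb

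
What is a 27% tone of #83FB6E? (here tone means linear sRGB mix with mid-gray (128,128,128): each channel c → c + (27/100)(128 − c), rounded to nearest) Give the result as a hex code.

#83FB6E is rgb(131, 251, 110).
A 27% tone moves each channel 27% toward 128:
  R: 131 − 0.81 = 130.19 → 130
  G: 251 + 0.27×(128−251) = 251 − 33.21 = 217.79 → 218
  B: 110 + 0.27×(128−110) = 110 + 4.86 = 114.86 → 115
rgb(130, 218, 115) = #82DA73.

#82DA73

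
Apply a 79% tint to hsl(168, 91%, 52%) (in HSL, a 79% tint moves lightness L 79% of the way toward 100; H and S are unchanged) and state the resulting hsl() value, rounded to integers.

L moves 79% from 52 toward 100: 52 + 37.92 = 89.92 → 90.
H and S are unchanged.

hsl(168, 91%, 90%)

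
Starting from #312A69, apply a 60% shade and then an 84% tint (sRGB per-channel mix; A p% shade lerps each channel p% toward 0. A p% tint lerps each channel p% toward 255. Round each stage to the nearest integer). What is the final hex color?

#312A69 is rgb(49, 42, 105).
Lerp each channel 60% toward 0:
  R: 49 + 0.6×(0−49) = 49 − 29.4 = 19.6 → 20
  G: 42 + 0.6×(0−42) = 42 − 25.2 = 16.8 → 17
  B: 105 + 0.6×(0−105) = 105 − 63 = 42 → 42
After the shade: rgb(20, 17, 42) = #14112A.
Lerp each channel 84% toward 255:
  R: 20 + 197.4 = 217.4 → 217
  G: 17 + 199.92 = 216.92 → 217
  B: 42 + 0.84×(255−42) = 42 + 178.92 = 220.92 → 221
rgb(217, 217, 221) = #D9D9DD.

#D9D9DD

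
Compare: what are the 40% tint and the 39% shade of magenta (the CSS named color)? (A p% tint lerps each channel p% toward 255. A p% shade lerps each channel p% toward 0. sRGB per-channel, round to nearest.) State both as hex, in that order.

CSS magenta is rgb(255, 0, 255).
40% tint:
  R: 255 + 0.4×(255−255) = 255 + 0 = 255 → 255
  G: 0 + 102 = 102 → 102
  B: 255 + 0 = 255 → 255
  → #ff66ff
39% shade:
  R: 255 + 0.39×(0−255) = 255 − 99.45 = 155.55 → 156
  G: 0 + 0 = 0 → 0
  B: 255 − 99.45 = 155.55 → 156
  → #9c009c

#ff66ff, #9c009c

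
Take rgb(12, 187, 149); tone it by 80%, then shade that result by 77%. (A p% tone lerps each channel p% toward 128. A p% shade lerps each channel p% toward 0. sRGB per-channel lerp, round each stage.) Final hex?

Per channel, c → c + 0.8(128 − c):
  R: 12 + 92.8 = 104.8 → 105
  G: 187 + 0.8×(128−187) = 187 − 47.2 = 139.8 → 140
  B: 149 + 0.8×(128−149) = 149 − 16.8 = 132.2 → 132
After the tone: rgb(105, 140, 132) = #698C84.
Lerp each channel 77% toward 0:
  R: 105 − 80.85 = 24.15 → 24
  G: 140 + 0.77×(0−140) = 140 − 107.8 = 32.2 → 32
  B: 132 + 0.77×(0−132) = 132 − 101.64 = 30.36 → 30
rgb(24, 32, 30) = #18201E.

#18201E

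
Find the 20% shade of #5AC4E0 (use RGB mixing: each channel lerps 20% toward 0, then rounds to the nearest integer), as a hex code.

#5AC4E0 is rgb(90, 196, 224).
Per channel, c → c + 0.2(0 − c):
  R: 90 − 18 = 72 → 72
  G: 196 + 0.2×(0−196) = 196 − 39.2 = 156.8 → 157
  B: 224 + 0.2×(0−224) = 224 − 44.8 = 179.2 → 179
rgb(72, 157, 179) = #489DB3.

#489DB3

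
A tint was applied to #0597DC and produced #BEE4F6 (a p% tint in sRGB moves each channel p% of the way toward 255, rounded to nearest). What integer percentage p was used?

74%

#0597DC is rgb(5, 151, 220); #BEE4F6 is rgb(190, 228, 246).
On the R channel (widest range): 190 ≈ 5 + (p/100)(255 − 5), so p ≈ 100×(190 − 5)/(255 − 5) = 18500/250 = 74.00.
p = 74 reproduces all three channels after rounding.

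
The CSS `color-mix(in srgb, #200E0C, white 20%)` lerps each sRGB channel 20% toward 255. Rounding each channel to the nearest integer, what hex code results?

#4D3E3D

#200E0C is rgb(32, 14, 12).
A 20% tint moves each channel 20% toward 255:
  R: 32 + 0.2×(255−32) = 32 + 44.6 = 76.6 → 77
  G: 14 + 0.2×(255−14) = 14 + 48.2 = 62.2 → 62
  B: 12 + 48.6 = 60.6 → 61
rgb(77, 62, 61) = #4D3E3D.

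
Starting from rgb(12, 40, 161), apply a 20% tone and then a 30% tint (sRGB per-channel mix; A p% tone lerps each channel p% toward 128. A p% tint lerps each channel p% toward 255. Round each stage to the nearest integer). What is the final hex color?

Per channel, c → c + 0.2(128 − c):
  R: 12 + 0.2×(128−12) = 12 + 23.2 = 35.2 → 35
  G: 40 + 0.2×(128−40) = 40 + 17.6 = 57.6 → 58
  B: 161 − 6.6 = 154.4 → 154
After the tone: rgb(35, 58, 154) = #233a9a.
Per channel, c → c + 0.3(255 − c):
  R: 35 + 0.3×(255−35) = 35 + 66 = 101 → 101
  G: 58 + 0.3×(255−58) = 58 + 59.1 = 117.1 → 117
  B: 154 + 0.3×(255−154) = 154 + 30.3 = 184.3 → 184
rgb(101, 117, 184) = #6575b8.

#6575b8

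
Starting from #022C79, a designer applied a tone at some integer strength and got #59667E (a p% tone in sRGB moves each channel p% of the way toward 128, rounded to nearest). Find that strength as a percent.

69%

#022C79 is rgb(2, 44, 121); #59667E is rgb(89, 102, 126).
On the R channel (widest range): 89 ≈ 2 + (p/100)(128 − 2), so p ≈ 100×(89 − 2)/(128 − 2) = 8700/126 = 69.05.
p = 69 reproduces all three channels after rounding.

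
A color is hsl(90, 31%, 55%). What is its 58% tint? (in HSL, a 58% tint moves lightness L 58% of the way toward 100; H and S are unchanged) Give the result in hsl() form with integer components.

hsl(90, 31%, 81%)

L moves 58% from 55 toward 100: 55 + 26.1 = 81.1 → 81.
H and S are unchanged.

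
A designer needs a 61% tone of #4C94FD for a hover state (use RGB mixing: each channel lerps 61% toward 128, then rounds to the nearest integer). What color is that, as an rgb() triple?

rgb(108, 136, 177)

#4C94FD is rgb(76, 148, 253).
Per channel, c → c + 0.61(128 − c):
  R: 76 + 31.72 = 107.72 → 108
  G: 148 + 0.61×(128−148) = 148 − 12.2 = 135.8 → 136
  B: 253 − 76.25 = 176.75 → 177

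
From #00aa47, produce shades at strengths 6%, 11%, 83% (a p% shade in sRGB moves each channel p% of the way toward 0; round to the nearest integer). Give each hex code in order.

#00a043, #00973f, #001d0c

#00aa47 is rgb(0, 170, 71).
6%: (0→0, 170 − 10.2 = 159.8→160, 71 − 4.26 = 66.74→67) → #00a043
11%: (0→0, 170 − 18.7 = 151.3→151, 71 − 7.81 = 63.19→63) → #00973f
83%: (0→0, 170 − 141.1 = 28.9→29, 71 − 58.93 = 12.07→12) → #001d0c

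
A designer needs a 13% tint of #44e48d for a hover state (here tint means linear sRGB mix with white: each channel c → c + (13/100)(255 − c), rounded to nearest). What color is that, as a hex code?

#44e48d is rgb(68, 228, 141).
Lerp each channel 13% toward 255:
  R: 68 + 0.13×(255−68) = 68 + 24.31 = 92.31 → 92
  G: 228 + 3.51 = 231.51 → 232
  B: 141 + 0.13×(255−141) = 141 + 14.82 = 155.82 → 156
rgb(92, 232, 156) = #5ce89c.

#5ce89c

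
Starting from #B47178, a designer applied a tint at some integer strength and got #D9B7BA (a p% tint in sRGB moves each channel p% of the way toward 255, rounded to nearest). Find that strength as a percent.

49%

#B47178 is rgb(180, 113, 120); #D9B7BA is rgb(217, 183, 186).
On the G channel (widest range): 183 ≈ 113 + (p/100)(255 − 113), so p ≈ 100×(183 − 113)/(255 − 113) = 7000/142 = 49.30.
p = 49 reproduces all three channels after rounding.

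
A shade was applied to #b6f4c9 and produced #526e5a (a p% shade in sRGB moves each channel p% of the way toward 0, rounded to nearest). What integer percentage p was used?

#b6f4c9 is rgb(182, 244, 201); #526e5a is rgb(82, 110, 90).
On the G channel (widest range): 110 ≈ 244 + (p/100)(0 − 244), so p ≈ 100×(110 − 244)/(0 − 244) = -13400/-244 = 54.92.
p = 55 reproduces all three channels after rounding.

55%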